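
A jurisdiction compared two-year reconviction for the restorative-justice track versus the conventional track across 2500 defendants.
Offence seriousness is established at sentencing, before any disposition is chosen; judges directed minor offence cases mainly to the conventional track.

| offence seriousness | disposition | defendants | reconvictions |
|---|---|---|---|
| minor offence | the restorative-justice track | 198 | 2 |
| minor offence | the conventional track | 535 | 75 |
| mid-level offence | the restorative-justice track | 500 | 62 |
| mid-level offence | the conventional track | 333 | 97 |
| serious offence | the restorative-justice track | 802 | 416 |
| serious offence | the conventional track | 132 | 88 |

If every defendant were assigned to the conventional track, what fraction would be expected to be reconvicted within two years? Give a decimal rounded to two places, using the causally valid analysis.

0.39

Offence seriousness satisfies the back-door criterion: it is not a descendant of the disposition, and it blocks the spurious path from disposition to outcome. Adjusting for it (i.e., using the within-offence seriousness rates) gives the causal effect.
Standardising the conventional track to the population offence seriousness mix: 0.293·75/535 + 0.333·97/333 + 0.374·88/132 = 0.387.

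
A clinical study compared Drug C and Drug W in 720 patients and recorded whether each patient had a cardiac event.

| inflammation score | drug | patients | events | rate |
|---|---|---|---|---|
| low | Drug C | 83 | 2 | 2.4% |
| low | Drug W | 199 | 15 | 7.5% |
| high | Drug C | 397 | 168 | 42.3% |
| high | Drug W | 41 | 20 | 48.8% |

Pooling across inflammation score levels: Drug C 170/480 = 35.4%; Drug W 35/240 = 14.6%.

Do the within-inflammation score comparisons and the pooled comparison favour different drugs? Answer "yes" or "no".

Within each inflammation score level (low 2.4% vs 7.5%; high 42.3% vs 48.8%), Drug C has the lower rate every time. Pooled: 35.4% vs 14.6% — Drug W has the lower rate overall. The two comparisons disagree.

yes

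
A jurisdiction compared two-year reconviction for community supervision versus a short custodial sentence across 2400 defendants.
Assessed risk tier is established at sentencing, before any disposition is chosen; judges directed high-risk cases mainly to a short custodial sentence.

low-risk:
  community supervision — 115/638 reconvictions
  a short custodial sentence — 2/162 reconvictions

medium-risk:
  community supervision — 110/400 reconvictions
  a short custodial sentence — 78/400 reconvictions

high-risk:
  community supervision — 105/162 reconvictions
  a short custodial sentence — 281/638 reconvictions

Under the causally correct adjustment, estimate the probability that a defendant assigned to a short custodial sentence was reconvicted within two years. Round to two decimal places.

0.22

Assessed risk tier differs across dispositions for reasons unrelated to any effect of the disposition itself, and it separately predicts the outcome — a classic confounder. We must compare within assessed risk tier levels.
Standardising a short custodial sentence to the population assessed risk tier mix: 0.333·2/162 + 0.333·78/400 + 0.333·281/638 = 0.216.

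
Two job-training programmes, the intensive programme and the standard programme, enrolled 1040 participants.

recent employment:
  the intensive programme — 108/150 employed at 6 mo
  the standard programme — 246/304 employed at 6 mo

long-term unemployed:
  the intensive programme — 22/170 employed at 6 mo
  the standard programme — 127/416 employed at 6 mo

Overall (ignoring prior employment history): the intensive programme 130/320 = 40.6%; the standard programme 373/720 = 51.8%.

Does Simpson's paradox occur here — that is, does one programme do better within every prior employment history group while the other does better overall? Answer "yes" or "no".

Within each prior employment history level (recent employment 72.0% vs 80.9%; long-term unemployed 12.9% vs 30.5%), the standard programme has the higher rate every time. Pooled: 40.6% vs 51.8% — the standard programme has the higher rate overall. They agree.

no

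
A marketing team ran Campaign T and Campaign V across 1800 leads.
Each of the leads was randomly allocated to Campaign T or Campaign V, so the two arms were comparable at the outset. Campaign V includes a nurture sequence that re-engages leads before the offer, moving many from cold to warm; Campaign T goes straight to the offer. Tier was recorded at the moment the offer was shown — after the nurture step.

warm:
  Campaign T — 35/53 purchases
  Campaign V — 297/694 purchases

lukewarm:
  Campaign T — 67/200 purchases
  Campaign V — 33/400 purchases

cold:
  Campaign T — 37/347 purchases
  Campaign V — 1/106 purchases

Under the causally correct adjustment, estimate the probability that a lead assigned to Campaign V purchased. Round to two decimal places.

0.28

Engagement tier here is a post-treatment variable shaped by the campaign; conditioning on it would introduce bias rather than remove it. The overall comparison is the causal one.
So P(outcome | do(Campaign V)) is just the pooled rate for Campaign V: 331/1200 = 0.276.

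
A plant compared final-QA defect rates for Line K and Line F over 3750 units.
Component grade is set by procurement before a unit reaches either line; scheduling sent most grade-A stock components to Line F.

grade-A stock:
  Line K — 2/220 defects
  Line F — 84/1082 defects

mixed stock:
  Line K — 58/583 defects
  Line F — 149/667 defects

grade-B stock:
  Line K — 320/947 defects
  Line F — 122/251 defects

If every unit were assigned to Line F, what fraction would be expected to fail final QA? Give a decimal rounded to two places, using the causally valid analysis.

Component grade satisfies the back-door criterion: it is not a descendant of the line, and it blocks the spurious path from line to outcome. Adjusting for it (i.e., using the within-component grade rates) gives the causal effect.
Standardising Line F to the population component grade mix: 0.347·84/1082 + 0.333·149/667 + 0.319·122/251 = 0.257.

0.26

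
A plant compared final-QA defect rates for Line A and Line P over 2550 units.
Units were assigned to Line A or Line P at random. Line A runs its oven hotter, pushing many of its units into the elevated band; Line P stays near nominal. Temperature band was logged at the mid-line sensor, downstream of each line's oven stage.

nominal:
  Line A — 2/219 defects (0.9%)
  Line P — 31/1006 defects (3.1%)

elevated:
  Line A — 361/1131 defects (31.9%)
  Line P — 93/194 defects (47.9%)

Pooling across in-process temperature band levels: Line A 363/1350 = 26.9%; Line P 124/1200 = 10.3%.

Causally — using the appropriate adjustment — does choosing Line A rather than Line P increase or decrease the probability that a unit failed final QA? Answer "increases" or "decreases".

In-process temperature band here is a post-treatment variable shaped by the line; conditioning on it would introduce bias rather than remove it. The overall comparison is the causal one.
Pooled: Line A 26.9% vs Line P 10.3%; Line P is lower overall.

increases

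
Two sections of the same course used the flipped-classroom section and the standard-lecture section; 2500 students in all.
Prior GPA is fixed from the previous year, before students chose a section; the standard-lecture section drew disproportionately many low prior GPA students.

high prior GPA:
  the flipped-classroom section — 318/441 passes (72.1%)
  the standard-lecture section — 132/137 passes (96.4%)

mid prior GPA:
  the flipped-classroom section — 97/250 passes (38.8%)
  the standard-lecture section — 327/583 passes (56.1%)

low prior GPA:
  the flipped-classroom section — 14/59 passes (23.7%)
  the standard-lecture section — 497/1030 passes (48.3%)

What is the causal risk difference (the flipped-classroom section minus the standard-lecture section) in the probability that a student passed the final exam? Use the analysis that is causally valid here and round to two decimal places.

-0.22

Since prior GPA band is a pre-existing factor (not a product of the teaching method) and it affects the outcome on its own, it is a confounder. The stratified rates, not the pooled rate, identify the causal effect.
Adjusting over the population distribution of prior GPA band: 0.231·(0.721−0.964) + 0.333·(0.388−0.561) + 0.436·(0.237−0.483) = -0.220.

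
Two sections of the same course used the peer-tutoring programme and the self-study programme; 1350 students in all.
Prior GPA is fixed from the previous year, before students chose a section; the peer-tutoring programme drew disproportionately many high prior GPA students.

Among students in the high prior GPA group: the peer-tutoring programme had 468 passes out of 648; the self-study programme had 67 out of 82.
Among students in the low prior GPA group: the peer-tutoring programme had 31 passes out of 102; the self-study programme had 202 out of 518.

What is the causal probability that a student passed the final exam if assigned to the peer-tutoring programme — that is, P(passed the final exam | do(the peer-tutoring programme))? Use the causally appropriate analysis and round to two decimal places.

0.53

Here prior GPA band is a common cause — it drives both which teaching method a case falls under and the outcome. The crude comparison mixes populations; the stratum-specific rates are the causally relevant ones.
Standardising the peer-tutoring programme to the population prior GPA band mix: 0.541·468/648 + 0.459·31/102 = 0.530.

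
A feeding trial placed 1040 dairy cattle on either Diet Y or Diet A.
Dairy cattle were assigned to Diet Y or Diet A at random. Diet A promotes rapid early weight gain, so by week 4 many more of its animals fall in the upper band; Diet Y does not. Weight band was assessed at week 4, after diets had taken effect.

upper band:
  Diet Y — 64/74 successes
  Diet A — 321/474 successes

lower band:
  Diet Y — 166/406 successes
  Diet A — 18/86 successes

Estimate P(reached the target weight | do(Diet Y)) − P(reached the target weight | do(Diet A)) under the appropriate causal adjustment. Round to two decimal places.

-0.13

Week-4 weight band is recorded after the diet and is itself shifted by it — it sits on the causal path from diet to outcome. Conditioning on a mediator would strip out part of the effect we want; the pooled comparison gives the total causal effect.
The causal difference is the pooled difference: 0.479 − 0.605 = -0.126.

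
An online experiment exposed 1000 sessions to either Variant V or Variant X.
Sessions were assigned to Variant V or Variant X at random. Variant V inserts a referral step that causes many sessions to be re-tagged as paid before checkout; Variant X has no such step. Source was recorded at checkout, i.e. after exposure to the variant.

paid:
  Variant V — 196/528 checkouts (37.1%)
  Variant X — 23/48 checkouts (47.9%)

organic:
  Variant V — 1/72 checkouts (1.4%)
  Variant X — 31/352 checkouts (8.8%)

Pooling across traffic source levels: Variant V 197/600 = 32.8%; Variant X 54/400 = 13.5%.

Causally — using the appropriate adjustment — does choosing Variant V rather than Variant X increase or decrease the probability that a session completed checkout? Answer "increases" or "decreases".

increases

The traffic source-specific comparison favours Variant X throughout, but the pooled figures favour Variant V. The question is whether to condition on traffic source.
Traffic source here is a post-treatment variable shaped by the variant; conditioning on it would introduce bias rather than remove it. The overall comparison is the causal one.
Pooled: Variant V 32.8% vs Variant X 13.5%; Variant V is higher overall.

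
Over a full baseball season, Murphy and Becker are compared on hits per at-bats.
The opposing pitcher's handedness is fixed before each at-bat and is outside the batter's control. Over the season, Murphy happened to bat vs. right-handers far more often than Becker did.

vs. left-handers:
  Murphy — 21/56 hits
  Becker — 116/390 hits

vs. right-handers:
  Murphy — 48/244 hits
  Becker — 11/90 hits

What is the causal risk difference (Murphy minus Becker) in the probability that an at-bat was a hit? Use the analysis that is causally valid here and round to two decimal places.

+0.08

Murphy is higher inside every pitcher handedness stratum but Becker is higher in aggregate. Whether to stratify depends on how pitcher handedness relates to the player.
Here pitcher handedness is a common cause — it drives both which player a case falls under and the outcome. The crude comparison mixes populations; the stratum-specific rates are the causally relevant ones.
Adjusting over the population distribution of pitcher handedness: 0.572·(0.375−0.297) + 0.428·(0.197−0.122) = +0.076.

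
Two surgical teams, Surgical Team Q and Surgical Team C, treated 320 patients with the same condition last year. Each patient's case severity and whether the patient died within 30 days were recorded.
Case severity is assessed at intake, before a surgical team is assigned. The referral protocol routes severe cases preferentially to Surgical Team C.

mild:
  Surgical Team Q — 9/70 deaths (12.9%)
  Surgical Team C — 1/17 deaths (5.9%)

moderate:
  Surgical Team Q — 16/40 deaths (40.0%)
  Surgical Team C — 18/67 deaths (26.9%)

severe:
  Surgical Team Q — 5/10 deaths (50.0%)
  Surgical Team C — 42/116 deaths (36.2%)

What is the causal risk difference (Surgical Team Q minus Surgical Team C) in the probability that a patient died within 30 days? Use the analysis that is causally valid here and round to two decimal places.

Case severity is set before the surgical team has any effect — it is not caused by the surgical team — and it independently drives the outcome. That makes it a confounder, so the causal comparison is within case severity levels.
Adjusting over the population distribution of case severity: 0.272·(0.129−0.059) + 0.334·(0.400−0.269) + 0.394·(0.500−0.362) = +0.117.

+0.12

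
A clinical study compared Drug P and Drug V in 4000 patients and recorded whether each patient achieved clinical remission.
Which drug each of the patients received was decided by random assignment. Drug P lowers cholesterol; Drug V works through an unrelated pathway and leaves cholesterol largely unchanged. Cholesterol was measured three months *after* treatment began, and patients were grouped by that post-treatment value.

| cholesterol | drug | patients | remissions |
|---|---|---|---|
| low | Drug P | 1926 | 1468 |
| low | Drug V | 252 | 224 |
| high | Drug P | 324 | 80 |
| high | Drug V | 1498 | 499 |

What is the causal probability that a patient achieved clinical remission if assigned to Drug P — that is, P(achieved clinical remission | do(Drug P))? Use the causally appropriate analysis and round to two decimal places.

The stratified and pooled comparisons disagree (Drug V wins within each cholesterol; Drug P wins overall), so the answer turns on the causal role of cholesterol.
Because the drug influences cholesterol, cholesterol is a post-treatment mediator, not a confounder. Stratifying on it would bias the estimate; the causal effect is the crude pooled difference.
So P(outcome | do(Drug P)) is just the pooled rate for Drug P: 1548/2250 = 0.688.

0.69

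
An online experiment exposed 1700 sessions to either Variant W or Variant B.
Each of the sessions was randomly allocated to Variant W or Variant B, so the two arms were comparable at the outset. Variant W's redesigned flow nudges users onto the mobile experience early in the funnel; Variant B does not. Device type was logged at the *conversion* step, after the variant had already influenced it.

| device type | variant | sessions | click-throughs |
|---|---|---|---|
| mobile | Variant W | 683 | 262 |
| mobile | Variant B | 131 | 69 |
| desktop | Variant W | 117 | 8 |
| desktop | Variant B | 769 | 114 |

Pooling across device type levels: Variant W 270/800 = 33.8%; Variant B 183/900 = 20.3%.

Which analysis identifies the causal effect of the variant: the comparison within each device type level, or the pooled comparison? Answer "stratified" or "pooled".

pooled

The device type-specific comparison favours Variant B throughout, but the pooled figures favour Variant W. The question is whether to condition on device type.
The distribution of device type is itself part of what the variant does — it is an intermediate outcome. Holding it fixed would remove that part of the effect; the total effect is the pooled difference.
Pooled: Variant W 33.8% vs Variant B 20.3%; Variant W is higher overall.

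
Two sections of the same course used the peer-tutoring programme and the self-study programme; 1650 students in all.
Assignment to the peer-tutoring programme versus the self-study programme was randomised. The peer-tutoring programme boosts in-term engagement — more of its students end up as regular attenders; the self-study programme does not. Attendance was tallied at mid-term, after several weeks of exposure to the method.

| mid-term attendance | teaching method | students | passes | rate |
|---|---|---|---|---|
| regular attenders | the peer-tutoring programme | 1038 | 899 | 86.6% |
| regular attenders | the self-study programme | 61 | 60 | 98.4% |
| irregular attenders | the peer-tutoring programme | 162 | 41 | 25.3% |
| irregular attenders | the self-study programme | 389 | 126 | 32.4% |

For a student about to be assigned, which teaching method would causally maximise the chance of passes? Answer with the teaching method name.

Within every mid-term attendance level the self-study programme has the higher rate, yet pooled the peer-tutoring programme does — Simpson's reversal.
Mid-term attendance here is a post-treatment variable shaped by the teaching method; conditioning on it would introduce bias rather than remove it. The overall comparison is the causal one.
Pooled: the peer-tutoring programme 78.3% vs the self-study programme 41.3%; the peer-tutoring programme is higher overall.

the peer-tutoring programme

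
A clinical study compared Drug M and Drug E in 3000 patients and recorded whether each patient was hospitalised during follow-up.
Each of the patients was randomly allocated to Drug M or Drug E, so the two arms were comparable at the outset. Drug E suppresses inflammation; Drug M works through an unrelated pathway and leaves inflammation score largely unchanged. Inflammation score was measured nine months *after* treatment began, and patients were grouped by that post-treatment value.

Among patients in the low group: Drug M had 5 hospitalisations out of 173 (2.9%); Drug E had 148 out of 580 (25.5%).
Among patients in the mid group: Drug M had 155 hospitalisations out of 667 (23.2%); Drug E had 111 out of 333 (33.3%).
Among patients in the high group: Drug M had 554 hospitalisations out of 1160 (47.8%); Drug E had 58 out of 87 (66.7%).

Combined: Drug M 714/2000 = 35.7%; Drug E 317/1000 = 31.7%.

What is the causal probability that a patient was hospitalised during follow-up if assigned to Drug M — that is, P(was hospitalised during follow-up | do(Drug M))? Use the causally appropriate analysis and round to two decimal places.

0.36

Drug M is lower inside every inflammation score stratum but Drug E is lower in aggregate. Whether to stratify depends on how inflammation score relates to the drug.
The distribution of inflammation score is itself part of what the drug does — it is an intermediate outcome. Holding it fixed would remove that part of the effect; the total effect is the pooled difference.
So P(outcome | do(Drug M)) is just the pooled rate for Drug M: 714/2000 = 0.357.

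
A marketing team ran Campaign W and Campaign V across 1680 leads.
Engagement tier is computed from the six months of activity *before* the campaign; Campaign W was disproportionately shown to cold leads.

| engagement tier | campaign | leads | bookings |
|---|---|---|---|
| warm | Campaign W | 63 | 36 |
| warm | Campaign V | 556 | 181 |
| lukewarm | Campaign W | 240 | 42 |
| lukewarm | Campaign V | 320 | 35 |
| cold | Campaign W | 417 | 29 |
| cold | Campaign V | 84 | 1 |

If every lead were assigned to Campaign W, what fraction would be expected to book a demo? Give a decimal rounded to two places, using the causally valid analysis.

The stratified and pooled comparisons disagree (Campaign W wins within each engagement tier; Campaign V wins overall), so the answer turns on the causal role of engagement tier.
Since engagement tier is a pre-existing factor (not a product of the campaign) and it affects the outcome on its own, it is a confounder. The stratified rates, not the pooled rate, identify the causal effect.
Standardising Campaign W to the population engagement tier mix: 0.368·36/63 + 0.333·42/240 + 0.298·29/417 = 0.290.

0.29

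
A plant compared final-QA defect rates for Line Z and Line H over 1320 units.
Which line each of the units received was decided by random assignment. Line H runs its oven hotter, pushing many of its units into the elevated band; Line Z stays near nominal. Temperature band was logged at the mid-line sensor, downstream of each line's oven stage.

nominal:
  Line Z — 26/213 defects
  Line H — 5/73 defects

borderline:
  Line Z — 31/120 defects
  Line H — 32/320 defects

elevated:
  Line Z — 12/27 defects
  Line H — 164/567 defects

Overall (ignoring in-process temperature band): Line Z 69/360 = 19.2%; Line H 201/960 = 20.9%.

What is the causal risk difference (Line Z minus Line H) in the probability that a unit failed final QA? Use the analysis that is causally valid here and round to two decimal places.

Within every in-process temperature band level Line H has the lower rate, yet pooled Line Z does — Simpson's reversal.
In-process temperature band lies on the pathway line → in-process temperature band → outcome, so adjusting for it blocks the indirect effect. For the total causal effect of line, use the unadjusted pooled rates.
The causal difference is the pooled difference: 0.192 − 0.209 = -0.018.

-0.02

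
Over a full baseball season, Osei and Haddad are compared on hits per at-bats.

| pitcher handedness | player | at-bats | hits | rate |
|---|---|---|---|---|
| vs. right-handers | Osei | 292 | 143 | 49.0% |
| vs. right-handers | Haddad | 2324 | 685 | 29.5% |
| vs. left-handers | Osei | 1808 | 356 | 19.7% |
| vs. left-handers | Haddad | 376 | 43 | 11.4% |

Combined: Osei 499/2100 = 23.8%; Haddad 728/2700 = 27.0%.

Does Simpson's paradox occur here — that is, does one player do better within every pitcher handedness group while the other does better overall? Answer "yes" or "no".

yes

Within each pitcher handedness level (vs. right-handers 49.0% vs 29.5%; vs. left-handers 19.7% vs 11.4%), Osei has the higher rate every time. Pooled: 23.8% vs 27.0% — Haddad has the higher rate overall. The two comparisons disagree.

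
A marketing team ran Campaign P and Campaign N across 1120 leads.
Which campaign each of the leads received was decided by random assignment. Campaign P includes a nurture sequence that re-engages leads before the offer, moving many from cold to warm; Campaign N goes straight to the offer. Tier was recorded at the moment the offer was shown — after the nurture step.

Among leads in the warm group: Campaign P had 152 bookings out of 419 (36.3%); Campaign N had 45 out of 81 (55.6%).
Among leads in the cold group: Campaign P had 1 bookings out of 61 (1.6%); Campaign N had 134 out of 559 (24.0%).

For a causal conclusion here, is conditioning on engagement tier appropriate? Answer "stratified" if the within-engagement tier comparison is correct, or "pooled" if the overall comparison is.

pooled

Engagement tier is recorded after the campaign and is itself shifted by it — it sits on the causal path from campaign to outcome. Conditioning on a mediator would strip out part of the effect we want; the pooled comparison gives the total causal effect.
Pooled: Campaign P 31.9% vs Campaign N 28.0%; Campaign P is higher overall.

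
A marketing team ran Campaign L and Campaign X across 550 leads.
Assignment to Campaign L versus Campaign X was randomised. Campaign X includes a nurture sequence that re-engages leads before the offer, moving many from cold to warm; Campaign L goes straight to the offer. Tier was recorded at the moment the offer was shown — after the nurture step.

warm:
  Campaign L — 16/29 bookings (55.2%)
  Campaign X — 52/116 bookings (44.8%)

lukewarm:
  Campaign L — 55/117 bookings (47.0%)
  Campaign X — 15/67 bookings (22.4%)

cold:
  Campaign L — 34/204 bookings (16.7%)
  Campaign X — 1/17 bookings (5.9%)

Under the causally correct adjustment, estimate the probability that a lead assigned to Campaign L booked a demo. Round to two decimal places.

0.30

Within every engagement tier level Campaign L has the higher rate, yet pooled Campaign X does — Simpson's reversal.
Engagement tier is downstream of the campaign. One should not condition on a consequence of treatment, so the overall rates are the right comparison.
So P(outcome | do(Campaign L)) is just the pooled rate for Campaign L: 105/350 = 0.300.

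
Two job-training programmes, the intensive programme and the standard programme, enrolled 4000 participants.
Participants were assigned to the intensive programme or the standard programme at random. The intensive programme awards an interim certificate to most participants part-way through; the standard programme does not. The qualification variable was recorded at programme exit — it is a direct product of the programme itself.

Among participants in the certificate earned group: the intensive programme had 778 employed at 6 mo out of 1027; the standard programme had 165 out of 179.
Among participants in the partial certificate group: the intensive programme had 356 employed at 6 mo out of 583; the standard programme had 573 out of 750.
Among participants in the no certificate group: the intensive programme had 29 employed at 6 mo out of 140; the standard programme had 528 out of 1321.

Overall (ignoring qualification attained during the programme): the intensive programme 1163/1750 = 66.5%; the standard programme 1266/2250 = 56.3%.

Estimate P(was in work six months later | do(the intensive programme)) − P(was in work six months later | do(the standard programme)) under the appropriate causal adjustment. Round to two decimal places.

Within every qualification attained during the programme level the standard programme has the higher rate, yet pooled the intensive programme does — Simpson's reversal.
Qualification attained during the programme is downstream of the programme. One should not condition on a consequence of treatment, so the overall rates are the right comparison.
The causal difference is the pooled difference: 0.665 − 0.563 = +0.102.

+0.10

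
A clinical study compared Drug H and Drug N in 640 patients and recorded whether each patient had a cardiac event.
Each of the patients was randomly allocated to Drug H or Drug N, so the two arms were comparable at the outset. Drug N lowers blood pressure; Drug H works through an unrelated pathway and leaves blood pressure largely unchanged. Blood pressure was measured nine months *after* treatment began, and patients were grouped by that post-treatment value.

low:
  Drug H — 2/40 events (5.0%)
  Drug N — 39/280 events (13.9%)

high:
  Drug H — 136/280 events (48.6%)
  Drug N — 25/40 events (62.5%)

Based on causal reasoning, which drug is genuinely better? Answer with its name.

The blood pressure-specific comparison favours Drug H throughout, but the pooled figures favour Drug N. The question is whether to condition on blood pressure.
The distribution of blood pressure is itself part of what the drug does — it is an intermediate outcome. Holding it fixed would remove that part of the effect; the total effect is the pooled difference.
Pooled: Drug H 43.1% vs Drug N 20.0%; Drug N is lower overall.

Drug N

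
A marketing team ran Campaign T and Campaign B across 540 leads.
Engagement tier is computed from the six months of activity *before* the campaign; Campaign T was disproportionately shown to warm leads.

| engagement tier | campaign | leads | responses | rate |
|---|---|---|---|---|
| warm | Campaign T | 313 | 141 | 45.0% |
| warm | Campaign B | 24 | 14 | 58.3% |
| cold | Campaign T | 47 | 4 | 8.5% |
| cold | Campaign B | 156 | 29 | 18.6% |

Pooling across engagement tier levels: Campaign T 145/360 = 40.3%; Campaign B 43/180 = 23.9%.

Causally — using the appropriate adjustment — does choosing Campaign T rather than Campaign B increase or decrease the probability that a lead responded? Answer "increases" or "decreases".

Campaign B is higher inside every engagement tier stratum but Campaign T is higher in aggregate. Whether to stratify depends on how engagement tier relates to the campaign.
The imbalance in engagement tier arose from how leads were allocated, not from anything the campaign did; and engagement tier independently affects the outcome. The pooled gap is confounded — condition on engagement tier.
Within each level — warm: 45.0% vs 58.3%; cold: 8.5% vs 18.6% — Campaign B is higher every time.

decreases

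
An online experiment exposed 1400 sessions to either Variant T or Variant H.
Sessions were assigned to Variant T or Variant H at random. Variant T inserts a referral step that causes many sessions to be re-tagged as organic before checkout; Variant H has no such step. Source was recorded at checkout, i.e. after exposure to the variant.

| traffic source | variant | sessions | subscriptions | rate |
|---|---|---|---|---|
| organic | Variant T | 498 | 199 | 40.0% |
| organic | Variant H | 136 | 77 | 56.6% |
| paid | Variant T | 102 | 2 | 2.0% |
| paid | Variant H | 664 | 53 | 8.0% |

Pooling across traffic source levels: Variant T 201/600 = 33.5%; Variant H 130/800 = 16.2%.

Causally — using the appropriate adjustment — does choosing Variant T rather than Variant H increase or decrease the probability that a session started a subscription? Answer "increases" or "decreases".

Variant H is higher inside every traffic source stratum but Variant T is higher in aggregate. Whether to stratify depends on how traffic source relates to the variant.
Traffic source here is a post-treatment variable shaped by the variant; conditioning on it would introduce bias rather than remove it. The overall comparison is the causal one.
Pooled: Variant T 33.5% vs Variant H 16.2%; Variant T is higher overall.

increases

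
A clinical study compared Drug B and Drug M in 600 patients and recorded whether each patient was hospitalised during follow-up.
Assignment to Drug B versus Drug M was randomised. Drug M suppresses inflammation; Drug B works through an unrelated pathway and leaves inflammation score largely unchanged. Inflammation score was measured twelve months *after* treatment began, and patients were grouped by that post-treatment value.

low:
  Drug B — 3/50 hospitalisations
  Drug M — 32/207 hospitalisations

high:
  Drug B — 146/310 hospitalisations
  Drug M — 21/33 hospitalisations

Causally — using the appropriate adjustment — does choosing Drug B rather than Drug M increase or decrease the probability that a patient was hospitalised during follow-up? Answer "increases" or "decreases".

increases

Within every inflammation score level Drug B has the lower rate, yet pooled Drug M does — Simpson's reversal.
Inflammation score lies on the pathway drug → inflammation score → outcome, so adjusting for it blocks the indirect effect. For the total causal effect of drug, use the unadjusted pooled rates.
Pooled: Drug B 41.4% vs Drug M 22.1%; Drug M is lower overall.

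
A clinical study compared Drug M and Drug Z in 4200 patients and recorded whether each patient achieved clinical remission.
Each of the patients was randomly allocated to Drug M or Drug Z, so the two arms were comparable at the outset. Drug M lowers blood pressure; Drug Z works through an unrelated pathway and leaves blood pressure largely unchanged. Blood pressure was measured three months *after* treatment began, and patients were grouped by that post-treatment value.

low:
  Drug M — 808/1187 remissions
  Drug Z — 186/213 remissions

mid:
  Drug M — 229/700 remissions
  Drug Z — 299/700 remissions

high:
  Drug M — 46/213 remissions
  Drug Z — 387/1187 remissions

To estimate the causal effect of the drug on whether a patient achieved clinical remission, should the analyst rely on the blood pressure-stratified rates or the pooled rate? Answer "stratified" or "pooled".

The stratified and pooled comparisons disagree (Drug Z wins within each blood pressure; Drug M wins overall), so the answer turns on the causal role of blood pressure.
Blood pressure here is a post-treatment variable shaped by the drug; conditioning on it would introduce bias rather than remove it. The overall comparison is the causal one.
Pooled: Drug M 51.6% vs Drug Z 41.5%; Drug M is higher overall.

pooled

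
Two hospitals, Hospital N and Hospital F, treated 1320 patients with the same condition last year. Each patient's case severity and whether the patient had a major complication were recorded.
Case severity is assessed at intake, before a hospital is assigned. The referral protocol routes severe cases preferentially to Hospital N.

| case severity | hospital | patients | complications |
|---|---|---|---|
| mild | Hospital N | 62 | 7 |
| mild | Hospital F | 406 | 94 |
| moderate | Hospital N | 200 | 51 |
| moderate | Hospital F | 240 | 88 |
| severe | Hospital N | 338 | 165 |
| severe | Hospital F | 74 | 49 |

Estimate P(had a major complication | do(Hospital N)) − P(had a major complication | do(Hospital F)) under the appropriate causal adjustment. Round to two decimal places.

Within every case severity level Hospital N has the lower rate, yet pooled Hospital F does — Simpson's reversal.
Case severity differs across hospitals for reasons unrelated to any effect of the hospital itself, and it separately predicts the outcome — a classic confounder. We must compare within case severity levels.
Adjusting over the population distribution of case severity: 0.355·(0.113−0.232) + 0.333·(0.255−0.367) + 0.312·(0.488−0.662) = -0.134.

-0.13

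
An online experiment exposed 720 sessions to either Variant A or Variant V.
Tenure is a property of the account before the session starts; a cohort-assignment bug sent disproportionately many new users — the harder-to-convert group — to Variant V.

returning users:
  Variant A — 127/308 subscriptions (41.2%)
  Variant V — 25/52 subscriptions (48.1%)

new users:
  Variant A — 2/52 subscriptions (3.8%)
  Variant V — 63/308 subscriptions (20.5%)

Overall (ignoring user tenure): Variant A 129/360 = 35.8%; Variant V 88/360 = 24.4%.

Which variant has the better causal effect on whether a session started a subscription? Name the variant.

Variant V

Within every user tenure level Variant V has the higher rate, yet pooled Variant A does — Simpson's reversal.
Here user tenure is a common cause — it drives both which variant a case falls under and the outcome. The crude comparison mixes populations; the stratum-specific rates are the causally relevant ones.
Within each level — returning users: 41.2% vs 48.1%; new users: 3.8% vs 20.5% — Variant V is higher every time.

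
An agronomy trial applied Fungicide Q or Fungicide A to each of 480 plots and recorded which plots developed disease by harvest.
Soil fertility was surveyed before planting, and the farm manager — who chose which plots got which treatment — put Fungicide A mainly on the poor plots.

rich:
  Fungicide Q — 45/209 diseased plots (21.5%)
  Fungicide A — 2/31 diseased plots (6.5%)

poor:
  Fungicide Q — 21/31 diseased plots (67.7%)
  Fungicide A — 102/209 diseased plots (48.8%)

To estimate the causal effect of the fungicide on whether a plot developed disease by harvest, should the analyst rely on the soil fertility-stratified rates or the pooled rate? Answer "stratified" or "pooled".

Nothing the fungicide does changes soil fertility; the imbalance is an allocation artefact. With soil fertility also predicting the outcome, the pooled figure is confounded, and the within-stratum comparison is the causal one.
Within each level — rich: 21.5% vs 6.5%; poor: 67.7% vs 48.8% — Fungicide A is lower every time.

stratified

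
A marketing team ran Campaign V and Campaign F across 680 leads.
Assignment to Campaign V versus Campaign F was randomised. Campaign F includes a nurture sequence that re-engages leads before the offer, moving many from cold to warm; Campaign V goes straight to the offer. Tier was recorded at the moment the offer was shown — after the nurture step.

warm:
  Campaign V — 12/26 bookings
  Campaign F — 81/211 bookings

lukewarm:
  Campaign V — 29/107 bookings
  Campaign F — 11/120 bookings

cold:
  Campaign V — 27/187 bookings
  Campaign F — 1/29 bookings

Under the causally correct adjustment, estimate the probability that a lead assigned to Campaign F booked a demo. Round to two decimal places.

0.26

The stratified and pooled comparisons disagree (Campaign V wins within each engagement tier; Campaign F wins overall), so the answer turns on the causal role of engagement tier.
Engagement tier here is a post-treatment variable shaped by the campaign; conditioning on it would introduce bias rather than remove it. The overall comparison is the causal one.
So P(outcome | do(Campaign F)) is just the pooled rate for Campaign F: 93/360 = 0.258.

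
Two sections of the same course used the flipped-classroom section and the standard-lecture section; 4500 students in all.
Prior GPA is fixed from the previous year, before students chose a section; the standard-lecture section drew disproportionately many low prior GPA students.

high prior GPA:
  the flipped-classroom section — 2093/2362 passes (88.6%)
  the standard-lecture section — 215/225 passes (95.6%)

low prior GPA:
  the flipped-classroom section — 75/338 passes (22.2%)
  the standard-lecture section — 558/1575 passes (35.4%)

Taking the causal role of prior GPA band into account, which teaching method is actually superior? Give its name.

the standard-lecture section

The stratified and pooled comparisons disagree (the standard-lecture section wins within each prior GPA band; the flipped-classroom section wins overall), so the answer turns on the causal role of prior GPA band.
Prior GPA band is set before the teaching method has any effect — it is not caused by the teaching method — and it independently drives the outcome. That makes it a confounder, so the causal comparison is within prior GPA band levels.
Within each level — high prior GPA: 88.6% vs 95.6%; low prior GPA: 22.2% vs 35.4% — the standard-lecture section is higher every time.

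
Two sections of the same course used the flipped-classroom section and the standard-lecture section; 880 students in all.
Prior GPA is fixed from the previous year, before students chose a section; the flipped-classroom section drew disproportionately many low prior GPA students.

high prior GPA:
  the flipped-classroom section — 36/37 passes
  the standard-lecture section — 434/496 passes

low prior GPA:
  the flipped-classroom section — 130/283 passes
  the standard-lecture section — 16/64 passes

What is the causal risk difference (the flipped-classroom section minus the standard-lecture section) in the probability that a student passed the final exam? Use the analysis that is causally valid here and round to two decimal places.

Since prior GPA band is a pre-existing factor (not a product of the teaching method) and it affects the outcome on its own, it is a confounder. The stratified rates, not the pooled rate, identify the causal effect.
Adjusting over the population distribution of prior GPA band: 0.606·(0.973−0.875) + 0.394·(0.459−0.250) = +0.142.

+0.14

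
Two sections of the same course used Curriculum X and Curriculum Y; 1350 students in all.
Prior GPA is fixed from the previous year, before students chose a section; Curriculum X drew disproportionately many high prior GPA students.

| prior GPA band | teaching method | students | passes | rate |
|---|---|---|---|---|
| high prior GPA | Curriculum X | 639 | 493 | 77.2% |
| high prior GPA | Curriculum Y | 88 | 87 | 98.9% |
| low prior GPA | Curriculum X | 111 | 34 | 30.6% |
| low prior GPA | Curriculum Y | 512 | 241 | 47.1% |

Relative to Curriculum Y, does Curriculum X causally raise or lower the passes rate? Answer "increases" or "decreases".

Here prior GPA band is a common cause — it drives both which teaching method a case falls under and the outcome. The crude comparison mixes populations; the stratum-specific rates are the causally relevant ones.
Within each level — high prior GPA: 77.2% vs 98.9%; low prior GPA: 30.6% vs 47.1% — Curriculum Y is higher every time.

decreases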